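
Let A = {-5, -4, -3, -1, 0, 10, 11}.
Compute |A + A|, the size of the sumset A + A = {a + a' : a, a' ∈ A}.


A + A = {a + a' : a, a' ∈ A}; |A| = 7.
General bounds: 2|A| - 1 ≤ |A + A| ≤ |A|(|A|+1)/2, i.e. 13 ≤ |A + A| ≤ 28.
Lower bound 2|A|-1 is attained iff A is an arithmetic progression.
Enumerate sums a + a' for a ≤ a' (symmetric, so this suffices):
a = -5: -5+-5=-10, -5+-4=-9, -5+-3=-8, -5+-1=-6, -5+0=-5, -5+10=5, -5+11=6
a = -4: -4+-4=-8, -4+-3=-7, -4+-1=-5, -4+0=-4, -4+10=6, -4+11=7
a = -3: -3+-3=-6, -3+-1=-4, -3+0=-3, -3+10=7, -3+11=8
a = -1: -1+-1=-2, -1+0=-1, -1+10=9, -1+11=10
a = 0: 0+0=0, 0+10=10, 0+11=11
a = 10: 10+10=20, 10+11=21
a = 11: 11+11=22
Distinct sums: {-10, -9, -8, -7, -6, -5, -4, -3, -2, -1, 0, 5, 6, 7, 8, 9, 10, 11, 20, 21, 22}
|A + A| = 21

|A + A| = 21


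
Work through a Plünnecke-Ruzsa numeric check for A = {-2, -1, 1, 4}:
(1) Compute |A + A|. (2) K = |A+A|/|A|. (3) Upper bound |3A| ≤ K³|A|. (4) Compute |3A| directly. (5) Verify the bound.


|A| = 4.
Step 1: Compute A + A by enumerating all 16 pairs.
A + A = {-4, -3, -2, -1, 0, 2, 3, 5, 8}, so |A + A| = 9.
Step 2: Doubling constant K = |A + A|/|A| = 9/4 = 9/4 ≈ 2.2500.
Step 3: Plünnecke-Ruzsa gives |3A| ≤ K³·|A| = (2.2500)³ · 4 ≈ 45.5625.
Step 4: Compute 3A = A + A + A directly by enumerating all triples (a,b,c) ∈ A³; |3A| = 15.
Step 5: Check 15 ≤ 45.5625? Yes ✓.

K = 9/4, Plünnecke-Ruzsa bound K³|A| ≈ 45.5625, |3A| = 15, inequality holds.


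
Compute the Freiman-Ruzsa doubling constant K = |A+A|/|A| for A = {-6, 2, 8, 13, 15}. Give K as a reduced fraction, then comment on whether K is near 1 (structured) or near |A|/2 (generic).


|A| = 5.
Compute A + A by enumerating all 25 pairs.
A + A = {-12, -4, 2, 4, 7, 9, 10, 15, 16, 17, 21, 23, 26, 28, 30}, so |A + A| = 15.
K = |A + A| / |A| = 15/5 = 3/1 ≈ 3.0000.
Reference: AP of size 5 gives K = 9/5 ≈ 1.8000; a fully generic set of size 5 gives K ≈ 3.0000.

|A| = 5, |A + A| = 15, K = 15/5 = 3/1.


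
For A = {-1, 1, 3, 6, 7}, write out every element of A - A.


A - A = {a - a' : a, a' ∈ A}.
Compute a - a' for each ordered pair (a, a'):
a = -1: -1--1=0, -1-1=-2, -1-3=-4, -1-6=-7, -1-7=-8
a = 1: 1--1=2, 1-1=0, 1-3=-2, 1-6=-5, 1-7=-6
a = 3: 3--1=4, 3-1=2, 3-3=0, 3-6=-3, 3-7=-4
a = 6: 6--1=7, 6-1=5, 6-3=3, 6-6=0, 6-7=-1
a = 7: 7--1=8, 7-1=6, 7-3=4, 7-6=1, 7-7=0
Collecting distinct values (and noting 0 appears from a-a):
A - A = {-8, -7, -6, -5, -4, -3, -2, -1, 0, 1, 2, 3, 4, 5, 6, 7, 8}
|A - A| = 17

A - A = {-8, -7, -6, -5, -4, -3, -2, -1, 0, 1, 2, 3, 4, 5, 6, 7, 8}


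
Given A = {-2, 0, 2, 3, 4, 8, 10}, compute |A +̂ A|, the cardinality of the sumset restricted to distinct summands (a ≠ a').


Restricted sumset: A +̂ A = {a + a' : a ∈ A, a' ∈ A, a ≠ a'}.
Equivalently, take A + A and drop any sum 2a that is achievable ONLY as a + a for a ∈ A (i.e. sums representable only with equal summands).
Enumerate pairs (a, a') with a < a' (symmetric, so each unordered pair gives one sum; this covers all a ≠ a'):
  -2 + 0 = -2
  -2 + 2 = 0
  -2 + 3 = 1
  -2 + 4 = 2
  -2 + 8 = 6
  -2 + 10 = 8
  0 + 2 = 2
  0 + 3 = 3
  0 + 4 = 4
  0 + 8 = 8
  0 + 10 = 10
  2 + 3 = 5
  2 + 4 = 6
  2 + 8 = 10
  2 + 10 = 12
  3 + 4 = 7
  3 + 8 = 11
  3 + 10 = 13
  4 + 8 = 12
  4 + 10 = 14
  8 + 10 = 18
Collected distinct sums: {-2, 0, 1, 2, 3, 4, 5, 6, 7, 8, 10, 11, 12, 13, 14, 18}
|A +̂ A| = 16
(Reference bound: |A +̂ A| ≥ 2|A| - 3 for |A| ≥ 2, with |A| = 7 giving ≥ 11.)

|A +̂ A| = 16


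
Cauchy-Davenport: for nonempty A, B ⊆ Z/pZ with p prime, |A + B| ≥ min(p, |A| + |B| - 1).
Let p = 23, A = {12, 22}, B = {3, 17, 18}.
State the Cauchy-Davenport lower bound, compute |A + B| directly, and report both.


Cauchy-Davenport: |A + B| ≥ min(p, |A| + |B| - 1) for A, B nonempty in Z/pZ.
|A| = 2, |B| = 3, p = 23.
CD lower bound = min(23, 2 + 3 - 1) = min(23, 4) = 4.
Compute A + B mod 23 directly:
a = 12: 12+3=15, 12+17=6, 12+18=7
a = 22: 22+3=2, 22+17=16, 22+18=17
A + B = {2, 6, 7, 15, 16, 17}, so |A + B| = 6.
Verify: 6 ≥ 4? Yes ✓.

CD lower bound = 4, actual |A + B| = 6.


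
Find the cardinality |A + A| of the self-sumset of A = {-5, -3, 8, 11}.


A + A = {a + a' : a, a' ∈ A}; |A| = 4.
General bounds: 2|A| - 1 ≤ |A + A| ≤ |A|(|A|+1)/2, i.e. 7 ≤ |A + A| ≤ 10.
Lower bound 2|A|-1 is attained iff A is an arithmetic progression.
Enumerate sums a + a' for a ≤ a' (symmetric, so this suffices):
a = -5: -5+-5=-10, -5+-3=-8, -5+8=3, -5+11=6
a = -3: -3+-3=-6, -3+8=5, -3+11=8
a = 8: 8+8=16, 8+11=19
a = 11: 11+11=22
Distinct sums: {-10, -8, -6, 3, 5, 6, 8, 16, 19, 22}
|A + A| = 10

|A + A| = 10


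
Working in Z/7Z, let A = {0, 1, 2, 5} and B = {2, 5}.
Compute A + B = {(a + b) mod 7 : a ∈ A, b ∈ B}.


Work in Z/7Z: reduce every sum a + b modulo 7.
Enumerate all 8 pairs:
a = 0: 0+2=2, 0+5=5
a = 1: 1+2=3, 1+5=6
a = 2: 2+2=4, 2+5=0
a = 5: 5+2=0, 5+5=3
Distinct residues collected: {0, 2, 3, 4, 5, 6}
|A + B| = 6 (out of 7 total residues).

A + B = {0, 2, 3, 4, 5, 6}


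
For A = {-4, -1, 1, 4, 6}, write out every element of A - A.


A - A = {a - a' : a, a' ∈ A}.
Compute a - a' for each ordered pair (a, a'):
a = -4: -4--4=0, -4--1=-3, -4-1=-5, -4-4=-8, -4-6=-10
a = -1: -1--4=3, -1--1=0, -1-1=-2, -1-4=-5, -1-6=-7
a = 1: 1--4=5, 1--1=2, 1-1=0, 1-4=-3, 1-6=-5
a = 4: 4--4=8, 4--1=5, 4-1=3, 4-4=0, 4-6=-2
a = 6: 6--4=10, 6--1=7, 6-1=5, 6-4=2, 6-6=0
Collecting distinct values (and noting 0 appears from a-a):
A - A = {-10, -8, -7, -5, -3, -2, 0, 2, 3, 5, 7, 8, 10}
|A - A| = 13

A - A = {-10, -8, -7, -5, -3, -2, 0, 2, 3, 5, 7, 8, 10}


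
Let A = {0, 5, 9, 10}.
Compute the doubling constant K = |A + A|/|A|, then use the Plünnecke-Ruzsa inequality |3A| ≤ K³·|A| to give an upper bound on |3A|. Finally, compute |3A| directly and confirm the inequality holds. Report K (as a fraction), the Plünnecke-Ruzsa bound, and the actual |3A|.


|A| = 4.
Step 1: Compute A + A by enumerating all 16 pairs.
A + A = {0, 5, 9, 10, 14, 15, 18, 19, 20}, so |A + A| = 9.
Step 2: Doubling constant K = |A + A|/|A| = 9/4 = 9/4 ≈ 2.2500.
Step 3: Plünnecke-Ruzsa gives |3A| ≤ K³·|A| = (2.2500)³ · 4 ≈ 45.5625.
Step 4: Compute 3A = A + A + A directly by enumerating all triples (a,b,c) ∈ A³; |3A| = 16.
Step 5: Check 16 ≤ 45.5625? Yes ✓.

K = 9/4, Plünnecke-Ruzsa bound K³|A| ≈ 45.5625, |3A| = 16, inequality holds.


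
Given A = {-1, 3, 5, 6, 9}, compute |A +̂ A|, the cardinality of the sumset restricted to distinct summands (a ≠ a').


Restricted sumset: A +̂ A = {a + a' : a ∈ A, a' ∈ A, a ≠ a'}.
Equivalently, take A + A and drop any sum 2a that is achievable ONLY as a + a for a ∈ A (i.e. sums representable only with equal summands).
Enumerate pairs (a, a') with a < a' (symmetric, so each unordered pair gives one sum; this covers all a ≠ a'):
  -1 + 3 = 2
  -1 + 5 = 4
  -1 + 6 = 5
  -1 + 9 = 8
  3 + 5 = 8
  3 + 6 = 9
  3 + 9 = 12
  5 + 6 = 11
  5 + 9 = 14
  6 + 9 = 15
Collected distinct sums: {2, 4, 5, 8, 9, 11, 12, 14, 15}
|A +̂ A| = 9
(Reference bound: |A +̂ A| ≥ 2|A| - 3 for |A| ≥ 2, with |A| = 5 giving ≥ 7.)

|A +̂ A| = 9


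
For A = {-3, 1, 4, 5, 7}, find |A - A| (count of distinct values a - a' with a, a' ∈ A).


A - A = {a - a' : a, a' ∈ A}; |A| = 5.
Bounds: 2|A|-1 ≤ |A - A| ≤ |A|² - |A| + 1, i.e. 9 ≤ |A - A| ≤ 21.
Note: 0 ∈ A - A always (from a - a). The set is symmetric: if d ∈ A - A then -d ∈ A - A.
Enumerate nonzero differences d = a - a' with a > a' (then include -d):
Positive differences: {1, 2, 3, 4, 6, 7, 8, 10}
Full difference set: {0} ∪ (positive diffs) ∪ (negative diffs).
|A - A| = 1 + 2·8 = 17 (matches direct enumeration: 17).

|A - A| = 17


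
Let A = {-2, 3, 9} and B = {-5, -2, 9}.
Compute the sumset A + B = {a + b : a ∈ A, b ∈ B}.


A + B = {a + b : a ∈ A, b ∈ B}.
Enumerate all |A|·|B| = 3·3 = 9 pairs (a, b) and collect distinct sums.
a = -2: -2+-5=-7, -2+-2=-4, -2+9=7
a = 3: 3+-5=-2, 3+-2=1, 3+9=12
a = 9: 9+-5=4, 9+-2=7, 9+9=18
Collecting distinct sums: A + B = {-7, -4, -2, 1, 4, 7, 12, 18}
|A + B| = 8

A + B = {-7, -4, -2, 1, 4, 7, 12, 18}


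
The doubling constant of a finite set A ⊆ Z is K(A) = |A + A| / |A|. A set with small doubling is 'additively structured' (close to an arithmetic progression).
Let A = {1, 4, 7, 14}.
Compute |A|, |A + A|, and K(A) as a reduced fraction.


|A| = 4.
Compute A + A by enumerating all 16 pairs.
A + A = {2, 5, 8, 11, 14, 15, 18, 21, 28}, so |A + A| = 9.
K = |A + A| / |A| = 9/4 (already in lowest terms) ≈ 2.2500.
Reference: AP of size 4 gives K = 7/4 ≈ 1.7500; a fully generic set of size 4 gives K ≈ 2.5000.

|A| = 4, |A + A| = 9, K = 9/4.


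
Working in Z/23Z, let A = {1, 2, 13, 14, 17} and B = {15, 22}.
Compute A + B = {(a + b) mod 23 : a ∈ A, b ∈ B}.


Work in Z/23Z: reduce every sum a + b modulo 23.
Enumerate all 10 pairs:
a = 1: 1+15=16, 1+22=0
a = 2: 2+15=17, 2+22=1
a = 13: 13+15=5, 13+22=12
a = 14: 14+15=6, 14+22=13
a = 17: 17+15=9, 17+22=16
Distinct residues collected: {0, 1, 5, 6, 9, 12, 13, 16, 17}
|A + B| = 9 (out of 23 total residues).

A + B = {0, 1, 5, 6, 9, 12, 13, 16, 17}


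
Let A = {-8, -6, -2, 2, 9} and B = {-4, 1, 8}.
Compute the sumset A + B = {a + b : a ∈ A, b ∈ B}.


A + B = {a + b : a ∈ A, b ∈ B}.
Enumerate all |A|·|B| = 5·3 = 15 pairs (a, b) and collect distinct sums.
a = -8: -8+-4=-12, -8+1=-7, -8+8=0
a = -6: -6+-4=-10, -6+1=-5, -6+8=2
a = -2: -2+-4=-6, -2+1=-1, -2+8=6
a = 2: 2+-4=-2, 2+1=3, 2+8=10
a = 9: 9+-4=5, 9+1=10, 9+8=17
Collecting distinct sums: A + B = {-12, -10, -7, -6, -5, -2, -1, 0, 2, 3, 5, 6, 10, 17}
|A + B| = 14

A + B = {-12, -10, -7, -6, -5, -2, -1, 0, 2, 3, 5, 6, 10, 17}


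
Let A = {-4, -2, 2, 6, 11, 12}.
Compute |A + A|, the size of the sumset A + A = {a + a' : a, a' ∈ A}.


A + A = {a + a' : a, a' ∈ A}; |A| = 6.
General bounds: 2|A| - 1 ≤ |A + A| ≤ |A|(|A|+1)/2, i.e. 11 ≤ |A + A| ≤ 21.
Lower bound 2|A|-1 is attained iff A is an arithmetic progression.
Enumerate sums a + a' for a ≤ a' (symmetric, so this suffices):
a = -4: -4+-4=-8, -4+-2=-6, -4+2=-2, -4+6=2, -4+11=7, -4+12=8
a = -2: -2+-2=-4, -2+2=0, -2+6=4, -2+11=9, -2+12=10
a = 2: 2+2=4, 2+6=8, 2+11=13, 2+12=14
a = 6: 6+6=12, 6+11=17, 6+12=18
a = 11: 11+11=22, 11+12=23
a = 12: 12+12=24
Distinct sums: {-8, -6, -4, -2, 0, 2, 4, 7, 8, 9, 10, 12, 13, 14, 17, 18, 22, 23, 24}
|A + A| = 19

|A + A| = 19


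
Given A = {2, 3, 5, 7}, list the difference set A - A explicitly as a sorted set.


A - A = {a - a' : a, a' ∈ A}.
Compute a - a' for each ordered pair (a, a'):
a = 2: 2-2=0, 2-3=-1, 2-5=-3, 2-7=-5
a = 3: 3-2=1, 3-3=0, 3-5=-2, 3-7=-4
a = 5: 5-2=3, 5-3=2, 5-5=0, 5-7=-2
a = 7: 7-2=5, 7-3=4, 7-5=2, 7-7=0
Collecting distinct values (and noting 0 appears from a-a):
A - A = {-5, -4, -3, -2, -1, 0, 1, 2, 3, 4, 5}
|A - A| = 11

A - A = {-5, -4, -3, -2, -1, 0, 1, 2, 3, 4, 5}


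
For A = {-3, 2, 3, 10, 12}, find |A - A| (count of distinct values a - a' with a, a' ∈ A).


A - A = {a - a' : a, a' ∈ A}; |A| = 5.
Bounds: 2|A|-1 ≤ |A - A| ≤ |A|² - |A| + 1, i.e. 9 ≤ |A - A| ≤ 21.
Note: 0 ∈ A - A always (from a - a). The set is symmetric: if d ∈ A - A then -d ∈ A - A.
Enumerate nonzero differences d = a - a' with a > a' (then include -d):
Positive differences: {1, 2, 5, 6, 7, 8, 9, 10, 13, 15}
Full difference set: {0} ∪ (positive diffs) ∪ (negative diffs).
|A - A| = 1 + 2·10 = 21 (matches direct enumeration: 21).

|A - A| = 21


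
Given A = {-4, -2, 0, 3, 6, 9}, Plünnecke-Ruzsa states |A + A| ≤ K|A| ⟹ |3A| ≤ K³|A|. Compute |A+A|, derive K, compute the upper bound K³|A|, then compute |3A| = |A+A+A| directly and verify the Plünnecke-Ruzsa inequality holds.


|A| = 6.
Step 1: Compute A + A by enumerating all 36 pairs.
A + A = {-8, -6, -4, -2, -1, 0, 1, 2, 3, 4, 5, 6, 7, 9, 12, 15, 18}, so |A + A| = 17.
Step 2: Doubling constant K = |A + A|/|A| = 17/6 = 17/6 ≈ 2.8333.
Step 3: Plünnecke-Ruzsa gives |3A| ≤ K³·|A| = (2.8333)³ · 6 ≈ 136.4722.
Step 4: Compute 3A = A + A + A directly by enumerating all triples (a,b,c) ∈ A³; |3A| = 30.
Step 5: Check 30 ≤ 136.4722? Yes ✓.

K = 17/6, Plünnecke-Ruzsa bound K³|A| ≈ 136.4722, |3A| = 30, inequality holds.


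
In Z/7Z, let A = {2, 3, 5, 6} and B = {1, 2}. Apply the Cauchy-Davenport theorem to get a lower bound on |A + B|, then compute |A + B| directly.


Cauchy-Davenport: |A + B| ≥ min(p, |A| + |B| - 1) for A, B nonempty in Z/pZ.
|A| = 4, |B| = 2, p = 7.
CD lower bound = min(7, 4 + 2 - 1) = min(7, 5) = 5.
Compute A + B mod 7 directly:
a = 2: 2+1=3, 2+2=4
a = 3: 3+1=4, 3+2=5
a = 5: 5+1=6, 5+2=0
a = 6: 6+1=0, 6+2=1
A + B = {0, 1, 3, 4, 5, 6}, so |A + B| = 6.
Verify: 6 ≥ 5? Yes ✓.

CD lower bound = 5, actual |A + B| = 6.


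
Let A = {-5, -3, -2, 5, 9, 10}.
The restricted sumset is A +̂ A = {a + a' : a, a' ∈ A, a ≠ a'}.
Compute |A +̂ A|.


Restricted sumset: A +̂ A = {a + a' : a ∈ A, a' ∈ A, a ≠ a'}.
Equivalently, take A + A and drop any sum 2a that is achievable ONLY as a + a for a ∈ A (i.e. sums representable only with equal summands).
Enumerate pairs (a, a') with a < a' (symmetric, so each unordered pair gives one sum; this covers all a ≠ a'):
  -5 + -3 = -8
  -5 + -2 = -7
  -5 + 5 = 0
  -5 + 9 = 4
  -5 + 10 = 5
  -3 + -2 = -5
  -3 + 5 = 2
  -3 + 9 = 6
  -3 + 10 = 7
  -2 + 5 = 3
  -2 + 9 = 7
  -2 + 10 = 8
  5 + 9 = 14
  5 + 10 = 15
  9 + 10 = 19
Collected distinct sums: {-8, -7, -5, 0, 2, 3, 4, 5, 6, 7, 8, 14, 15, 19}
|A +̂ A| = 14
(Reference bound: |A +̂ A| ≥ 2|A| - 3 for |A| ≥ 2, with |A| = 6 giving ≥ 9.)

|A +̂ A| = 14


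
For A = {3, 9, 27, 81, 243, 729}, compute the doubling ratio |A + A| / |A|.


|A| = 6.
Compute A + A by enumerating all 36 pairs.
A + A = {6, 12, 18, 30, 36, 54, 84, 90, 108, 162, 246, 252, 270, 324, 486, 732, 738, 756, 810, 972, 1458}, so |A + A| = 21.
K = |A + A| / |A| = 21/6 = 7/2 ≈ 3.5000.
Reference: AP of size 6 gives K = 11/6 ≈ 1.8333; a fully generic set of size 6 gives K ≈ 3.5000.

|A| = 6, |A + A| = 21, K = 21/6 = 7/2.


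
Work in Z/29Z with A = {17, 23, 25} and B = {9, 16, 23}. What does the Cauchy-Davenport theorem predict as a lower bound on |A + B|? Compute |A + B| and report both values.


Cauchy-Davenport: |A + B| ≥ min(p, |A| + |B| - 1) for A, B nonempty in Z/pZ.
|A| = 3, |B| = 3, p = 29.
CD lower bound = min(29, 3 + 3 - 1) = min(29, 5) = 5.
Compute A + B mod 29 directly:
a = 17: 17+9=26, 17+16=4, 17+23=11
a = 23: 23+9=3, 23+16=10, 23+23=17
a = 25: 25+9=5, 25+16=12, 25+23=19
A + B = {3, 4, 5, 10, 11, 12, 17, 19, 26}, so |A + B| = 9.
Verify: 9 ≥ 5? Yes ✓.

CD lower bound = 5, actual |A + B| = 9.


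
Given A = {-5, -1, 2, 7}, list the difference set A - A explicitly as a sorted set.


A - A = {a - a' : a, a' ∈ A}.
Compute a - a' for each ordered pair (a, a'):
a = -5: -5--5=0, -5--1=-4, -5-2=-7, -5-7=-12
a = -1: -1--5=4, -1--1=0, -1-2=-3, -1-7=-8
a = 2: 2--5=7, 2--1=3, 2-2=0, 2-7=-5
a = 7: 7--5=12, 7--1=8, 7-2=5, 7-7=0
Collecting distinct values (and noting 0 appears from a-a):
A - A = {-12, -8, -7, -5, -4, -3, 0, 3, 4, 5, 7, 8, 12}
|A - A| = 13

A - A = {-12, -8, -7, -5, -4, -3, 0, 3, 4, 5, 7, 8, 12}


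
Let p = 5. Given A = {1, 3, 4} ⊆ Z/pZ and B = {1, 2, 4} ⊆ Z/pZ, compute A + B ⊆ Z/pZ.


Work in Z/5Z: reduce every sum a + b modulo 5.
Enumerate all 9 pairs:
a = 1: 1+1=2, 1+2=3, 1+4=0
a = 3: 3+1=4, 3+2=0, 3+4=2
a = 4: 4+1=0, 4+2=1, 4+4=3
Distinct residues collected: {0, 1, 2, 3, 4}
|A + B| = 5 (out of 5 total residues).

A + B = {0, 1, 2, 3, 4}


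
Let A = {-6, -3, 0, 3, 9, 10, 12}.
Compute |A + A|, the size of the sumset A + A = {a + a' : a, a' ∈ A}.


A + A = {a + a' : a, a' ∈ A}; |A| = 7.
General bounds: 2|A| - 1 ≤ |A + A| ≤ |A|(|A|+1)/2, i.e. 13 ≤ |A + A| ≤ 28.
Lower bound 2|A|-1 is attained iff A is an arithmetic progression.
Enumerate sums a + a' for a ≤ a' (symmetric, so this suffices):
a = -6: -6+-6=-12, -6+-3=-9, -6+0=-6, -6+3=-3, -6+9=3, -6+10=4, -6+12=6
a = -3: -3+-3=-6, -3+0=-3, -3+3=0, -3+9=6, -3+10=7, -3+12=9
a = 0: 0+0=0, 0+3=3, 0+9=9, 0+10=10, 0+12=12
a = 3: 3+3=6, 3+9=12, 3+10=13, 3+12=15
a = 9: 9+9=18, 9+10=19, 9+12=21
a = 10: 10+10=20, 10+12=22
a = 12: 12+12=24
Distinct sums: {-12, -9, -6, -3, 0, 3, 4, 6, 7, 9, 10, 12, 13, 15, 18, 19, 20, 21, 22, 24}
|A + A| = 20

|A + A| = 20


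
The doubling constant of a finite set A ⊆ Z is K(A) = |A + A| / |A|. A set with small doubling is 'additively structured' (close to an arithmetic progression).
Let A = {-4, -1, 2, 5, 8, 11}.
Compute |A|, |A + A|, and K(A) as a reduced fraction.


|A| = 6.
Compute A + A by enumerating all 36 pairs.
A + A = {-8, -5, -2, 1, 4, 7, 10, 13, 16, 19, 22}, so |A + A| = 11.
K = |A + A| / |A| = 11/6 (already in lowest terms) ≈ 1.8333.
Reference: AP of size 6 gives K = 11/6 ≈ 1.8333; a fully generic set of size 6 gives K ≈ 3.5000.

|A| = 6, |A + A| = 11, K = 11/6.


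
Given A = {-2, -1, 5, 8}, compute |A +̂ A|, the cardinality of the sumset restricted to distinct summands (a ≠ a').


Restricted sumset: A +̂ A = {a + a' : a ∈ A, a' ∈ A, a ≠ a'}.
Equivalently, take A + A and drop any sum 2a that is achievable ONLY as a + a for a ∈ A (i.e. sums representable only with equal summands).
Enumerate pairs (a, a') with a < a' (symmetric, so each unordered pair gives one sum; this covers all a ≠ a'):
  -2 + -1 = -3
  -2 + 5 = 3
  -2 + 8 = 6
  -1 + 5 = 4
  -1 + 8 = 7
  5 + 8 = 13
Collected distinct sums: {-3, 3, 4, 6, 7, 13}
|A +̂ A| = 6
(Reference bound: |A +̂ A| ≥ 2|A| - 3 for |A| ≥ 2, with |A| = 4 giving ≥ 5.)

|A +̂ A| = 6


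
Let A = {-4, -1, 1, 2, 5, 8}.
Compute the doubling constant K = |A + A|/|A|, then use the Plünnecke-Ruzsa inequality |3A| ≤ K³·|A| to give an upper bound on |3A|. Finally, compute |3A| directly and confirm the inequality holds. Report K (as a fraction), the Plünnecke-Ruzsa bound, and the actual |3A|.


|A| = 6.
Step 1: Compute A + A by enumerating all 36 pairs.
A + A = {-8, -5, -3, -2, 0, 1, 2, 3, 4, 6, 7, 9, 10, 13, 16}, so |A + A| = 15.
Step 2: Doubling constant K = |A + A|/|A| = 15/6 = 15/6 ≈ 2.5000.
Step 3: Plünnecke-Ruzsa gives |3A| ≤ K³·|A| = (2.5000)³ · 6 ≈ 93.7500.
Step 4: Compute 3A = A + A + A directly by enumerating all triples (a,b,c) ∈ A³; |3A| = 27.
Step 5: Check 27 ≤ 93.7500? Yes ✓.

K = 15/6, Plünnecke-Ruzsa bound K³|A| ≈ 93.7500, |3A| = 27, inequality holds.


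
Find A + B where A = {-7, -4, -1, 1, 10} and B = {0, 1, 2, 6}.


A + B = {a + b : a ∈ A, b ∈ B}.
Enumerate all |A|·|B| = 5·4 = 20 pairs (a, b) and collect distinct sums.
a = -7: -7+0=-7, -7+1=-6, -7+2=-5, -7+6=-1
a = -4: -4+0=-4, -4+1=-3, -4+2=-2, -4+6=2
a = -1: -1+0=-1, -1+1=0, -1+2=1, -1+6=5
a = 1: 1+0=1, 1+1=2, 1+2=3, 1+6=7
a = 10: 10+0=10, 10+1=11, 10+2=12, 10+6=16
Collecting distinct sums: A + B = {-7, -6, -5, -4, -3, -2, -1, 0, 1, 2, 3, 5, 7, 10, 11, 12, 16}
|A + B| = 17

A + B = {-7, -6, -5, -4, -3, -2, -1, 0, 1, 2, 3, 5, 7, 10, 11, 12, 16}


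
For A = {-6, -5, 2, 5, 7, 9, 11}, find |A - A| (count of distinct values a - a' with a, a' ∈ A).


A - A = {a - a' : a, a' ∈ A}; |A| = 7.
Bounds: 2|A|-1 ≤ |A - A| ≤ |A|² - |A| + 1, i.e. 13 ≤ |A - A| ≤ 43.
Note: 0 ∈ A - A always (from a - a). The set is symmetric: if d ∈ A - A then -d ∈ A - A.
Enumerate nonzero differences d = a - a' with a > a' (then include -d):
Positive differences: {1, 2, 3, 4, 5, 6, 7, 8, 9, 10, 11, 12, 13, 14, 15, 16, 17}
Full difference set: {0} ∪ (positive diffs) ∪ (negative diffs).
|A - A| = 1 + 2·17 = 35 (matches direct enumeration: 35).

|A - A| = 35


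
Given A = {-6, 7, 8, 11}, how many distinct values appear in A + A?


A + A = {a + a' : a, a' ∈ A}; |A| = 4.
General bounds: 2|A| - 1 ≤ |A + A| ≤ |A|(|A|+1)/2, i.e. 7 ≤ |A + A| ≤ 10.
Lower bound 2|A|-1 is attained iff A is an arithmetic progression.
Enumerate sums a + a' for a ≤ a' (symmetric, so this suffices):
a = -6: -6+-6=-12, -6+7=1, -6+8=2, -6+11=5
a = 7: 7+7=14, 7+8=15, 7+11=18
a = 8: 8+8=16, 8+11=19
a = 11: 11+11=22
Distinct sums: {-12, 1, 2, 5, 14, 15, 16, 18, 19, 22}
|A + A| = 10

|A + A| = 10


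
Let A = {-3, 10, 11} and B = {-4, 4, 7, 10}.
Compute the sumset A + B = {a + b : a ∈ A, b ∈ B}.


A + B = {a + b : a ∈ A, b ∈ B}.
Enumerate all |A|·|B| = 3·4 = 12 pairs (a, b) and collect distinct sums.
a = -3: -3+-4=-7, -3+4=1, -3+7=4, -3+10=7
a = 10: 10+-4=6, 10+4=14, 10+7=17, 10+10=20
a = 11: 11+-4=7, 11+4=15, 11+7=18, 11+10=21
Collecting distinct sums: A + B = {-7, 1, 4, 6, 7, 14, 15, 17, 18, 20, 21}
|A + B| = 11

A + B = {-7, 1, 4, 6, 7, 14, 15, 17, 18, 20, 21}


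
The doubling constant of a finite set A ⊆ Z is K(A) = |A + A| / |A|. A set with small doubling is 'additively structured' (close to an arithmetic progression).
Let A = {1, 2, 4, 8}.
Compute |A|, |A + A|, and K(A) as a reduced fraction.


|A| = 4.
Compute A + A by enumerating all 16 pairs.
A + A = {2, 3, 4, 5, 6, 8, 9, 10, 12, 16}, so |A + A| = 10.
K = |A + A| / |A| = 10/4 = 5/2 ≈ 2.5000.
Reference: AP of size 4 gives K = 7/4 ≈ 1.7500; a fully generic set of size 4 gives K ≈ 2.5000.

|A| = 4, |A + A| = 10, K = 10/4 = 5/2.


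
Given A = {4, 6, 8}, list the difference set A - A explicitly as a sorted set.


A - A = {a - a' : a, a' ∈ A}.
Compute a - a' for each ordered pair (a, a'):
a = 4: 4-4=0, 4-6=-2, 4-8=-4
a = 6: 6-4=2, 6-6=0, 6-8=-2
a = 8: 8-4=4, 8-6=2, 8-8=0
Collecting distinct values (and noting 0 appears from a-a):
A - A = {-4, -2, 0, 2, 4}
|A - A| = 5

A - A = {-4, -2, 0, 2, 4}


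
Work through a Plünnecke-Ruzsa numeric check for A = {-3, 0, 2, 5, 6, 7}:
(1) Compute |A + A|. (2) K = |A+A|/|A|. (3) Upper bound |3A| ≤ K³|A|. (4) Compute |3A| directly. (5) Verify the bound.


|A| = 6.
Step 1: Compute A + A by enumerating all 36 pairs.
A + A = {-6, -3, -1, 0, 2, 3, 4, 5, 6, 7, 8, 9, 10, 11, 12, 13, 14}, so |A + A| = 17.
Step 2: Doubling constant K = |A + A|/|A| = 17/6 = 17/6 ≈ 2.8333.
Step 3: Plünnecke-Ruzsa gives |3A| ≤ K³·|A| = (2.8333)³ · 6 ≈ 136.4722.
Step 4: Compute 3A = A + A + A directly by enumerating all triples (a,b,c) ∈ A³; |3A| = 27.
Step 5: Check 27 ≤ 136.4722? Yes ✓.

K = 17/6, Plünnecke-Ruzsa bound K³|A| ≈ 136.4722, |3A| = 27, inequality holds.


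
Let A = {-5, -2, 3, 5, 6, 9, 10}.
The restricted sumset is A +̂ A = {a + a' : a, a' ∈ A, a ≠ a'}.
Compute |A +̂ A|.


Restricted sumset: A +̂ A = {a + a' : a ∈ A, a' ∈ A, a ≠ a'}.
Equivalently, take A + A and drop any sum 2a that is achievable ONLY as a + a for a ∈ A (i.e. sums representable only with equal summands).
Enumerate pairs (a, a') with a < a' (symmetric, so each unordered pair gives one sum; this covers all a ≠ a'):
  -5 + -2 = -7
  -5 + 3 = -2
  -5 + 5 = 0
  -5 + 6 = 1
  -5 + 9 = 4
  -5 + 10 = 5
  -2 + 3 = 1
  -2 + 5 = 3
  -2 + 6 = 4
  -2 + 9 = 7
  -2 + 10 = 8
  3 + 5 = 8
  3 + 6 = 9
  3 + 9 = 12
  3 + 10 = 13
  5 + 6 = 11
  5 + 9 = 14
  5 + 10 = 15
  6 + 9 = 15
  6 + 10 = 16
  9 + 10 = 19
Collected distinct sums: {-7, -2, 0, 1, 3, 4, 5, 7, 8, 9, 11, 12, 13, 14, 15, 16, 19}
|A +̂ A| = 17
(Reference bound: |A +̂ A| ≥ 2|A| - 3 for |A| ≥ 2, with |A| = 7 giving ≥ 11.)

|A +̂ A| = 17


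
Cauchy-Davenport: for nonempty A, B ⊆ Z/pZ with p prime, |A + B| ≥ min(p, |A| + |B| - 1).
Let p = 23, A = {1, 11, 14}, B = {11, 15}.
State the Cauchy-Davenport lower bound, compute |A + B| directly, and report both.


Cauchy-Davenport: |A + B| ≥ min(p, |A| + |B| - 1) for A, B nonempty in Z/pZ.
|A| = 3, |B| = 2, p = 23.
CD lower bound = min(23, 3 + 2 - 1) = min(23, 4) = 4.
Compute A + B mod 23 directly:
a = 1: 1+11=12, 1+15=16
a = 11: 11+11=22, 11+15=3
a = 14: 14+11=2, 14+15=6
A + B = {2, 3, 6, 12, 16, 22}, so |A + B| = 6.
Verify: 6 ≥ 4? Yes ✓.

CD lower bound = 4, actual |A + B| = 6.


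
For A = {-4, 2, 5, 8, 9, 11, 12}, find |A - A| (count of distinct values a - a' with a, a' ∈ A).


A - A = {a - a' : a, a' ∈ A}; |A| = 7.
Bounds: 2|A|-1 ≤ |A - A| ≤ |A|² - |A| + 1, i.e. 13 ≤ |A - A| ≤ 43.
Note: 0 ∈ A - A always (from a - a). The set is symmetric: if d ∈ A - A then -d ∈ A - A.
Enumerate nonzero differences d = a - a' with a > a' (then include -d):
Positive differences: {1, 2, 3, 4, 6, 7, 9, 10, 12, 13, 15, 16}
Full difference set: {0} ∪ (positive diffs) ∪ (negative diffs).
|A - A| = 1 + 2·12 = 25 (matches direct enumeration: 25).

|A - A| = 25


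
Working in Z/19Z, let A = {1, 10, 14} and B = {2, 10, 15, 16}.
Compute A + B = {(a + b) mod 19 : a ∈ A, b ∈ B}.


Work in Z/19Z: reduce every sum a + b modulo 19.
Enumerate all 12 pairs:
a = 1: 1+2=3, 1+10=11, 1+15=16, 1+16=17
a = 10: 10+2=12, 10+10=1, 10+15=6, 10+16=7
a = 14: 14+2=16, 14+10=5, 14+15=10, 14+16=11
Distinct residues collected: {1, 3, 5, 6, 7, 10, 11, 12, 16, 17}
|A + B| = 10 (out of 19 total residues).

A + B = {1, 3, 5, 6, 7, 10, 11, 12, 16, 17}


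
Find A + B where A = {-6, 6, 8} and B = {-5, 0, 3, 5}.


A + B = {a + b : a ∈ A, b ∈ B}.
Enumerate all |A|·|B| = 3·4 = 12 pairs (a, b) and collect distinct sums.
a = -6: -6+-5=-11, -6+0=-6, -6+3=-3, -6+5=-1
a = 6: 6+-5=1, 6+0=6, 6+3=9, 6+5=11
a = 8: 8+-5=3, 8+0=8, 8+3=11, 8+5=13
Collecting distinct sums: A + B = {-11, -6, -3, -1, 1, 3, 6, 8, 9, 11, 13}
|A + B| = 11

A + B = {-11, -6, -3, -1, 1, 3, 6, 8, 9, 11, 13}


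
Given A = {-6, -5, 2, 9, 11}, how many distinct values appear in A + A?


A + A = {a + a' : a, a' ∈ A}; |A| = 5.
General bounds: 2|A| - 1 ≤ |A + A| ≤ |A|(|A|+1)/2, i.e. 9 ≤ |A + A| ≤ 15.
Lower bound 2|A|-1 is attained iff A is an arithmetic progression.
Enumerate sums a + a' for a ≤ a' (symmetric, so this suffices):
a = -6: -6+-6=-12, -6+-5=-11, -6+2=-4, -6+9=3, -6+11=5
a = -5: -5+-5=-10, -5+2=-3, -5+9=4, -5+11=6
a = 2: 2+2=4, 2+9=11, 2+11=13
a = 9: 9+9=18, 9+11=20
a = 11: 11+11=22
Distinct sums: {-12, -11, -10, -4, -3, 3, 4, 5, 6, 11, 13, 18, 20, 22}
|A + A| = 14

|A + A| = 14


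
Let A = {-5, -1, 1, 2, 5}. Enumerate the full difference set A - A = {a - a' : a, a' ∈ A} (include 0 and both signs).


A - A = {a - a' : a, a' ∈ A}.
Compute a - a' for each ordered pair (a, a'):
a = -5: -5--5=0, -5--1=-4, -5-1=-6, -5-2=-7, -5-5=-10
a = -1: -1--5=4, -1--1=0, -1-1=-2, -1-2=-3, -1-5=-6
a = 1: 1--5=6, 1--1=2, 1-1=0, 1-2=-1, 1-5=-4
a = 2: 2--5=7, 2--1=3, 2-1=1, 2-2=0, 2-5=-3
a = 5: 5--5=10, 5--1=6, 5-1=4, 5-2=3, 5-5=0
Collecting distinct values (and noting 0 appears from a-a):
A - A = {-10, -7, -6, -4, -3, -2, -1, 0, 1, 2, 3, 4, 6, 7, 10}
|A - A| = 15

A - A = {-10, -7, -6, -4, -3, -2, -1, 0, 1, 2, 3, 4, 6, 7, 10}


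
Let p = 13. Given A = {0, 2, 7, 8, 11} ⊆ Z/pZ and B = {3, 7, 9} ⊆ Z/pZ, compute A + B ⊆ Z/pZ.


Work in Z/13Z: reduce every sum a + b modulo 13.
Enumerate all 15 pairs:
a = 0: 0+3=3, 0+7=7, 0+9=9
a = 2: 2+3=5, 2+7=9, 2+9=11
a = 7: 7+3=10, 7+7=1, 7+9=3
a = 8: 8+3=11, 8+7=2, 8+9=4
a = 11: 11+3=1, 11+7=5, 11+9=7
Distinct residues collected: {1, 2, 3, 4, 5, 7, 9, 10, 11}
|A + B| = 9 (out of 13 total residues).

A + B = {1, 2, 3, 4, 5, 7, 9, 10, 11}


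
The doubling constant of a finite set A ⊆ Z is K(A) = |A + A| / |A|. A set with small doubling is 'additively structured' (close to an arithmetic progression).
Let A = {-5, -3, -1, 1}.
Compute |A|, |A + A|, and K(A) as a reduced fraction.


|A| = 4.
Compute A + A by enumerating all 16 pairs.
A + A = {-10, -8, -6, -4, -2, 0, 2}, so |A + A| = 7.
K = |A + A| / |A| = 7/4 (already in lowest terms) ≈ 1.7500.
Reference: AP of size 4 gives K = 7/4 ≈ 1.7500; a fully generic set of size 4 gives K ≈ 2.5000.

|A| = 4, |A + A| = 7, K = 7/4.


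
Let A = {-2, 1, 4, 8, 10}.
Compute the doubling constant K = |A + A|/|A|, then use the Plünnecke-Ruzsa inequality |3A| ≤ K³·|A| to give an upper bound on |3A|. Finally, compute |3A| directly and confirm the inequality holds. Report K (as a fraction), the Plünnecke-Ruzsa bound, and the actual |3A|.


|A| = 5.
Step 1: Compute A + A by enumerating all 25 pairs.
A + A = {-4, -1, 2, 5, 6, 8, 9, 11, 12, 14, 16, 18, 20}, so |A + A| = 13.
Step 2: Doubling constant K = |A + A|/|A| = 13/5 = 13/5 ≈ 2.6000.
Step 3: Plünnecke-Ruzsa gives |3A| ≤ K³·|A| = (2.6000)³ · 5 ≈ 87.8800.
Step 4: Compute 3A = A + A + A directly by enumerating all triples (a,b,c) ∈ A³; |3A| = 24.
Step 5: Check 24 ≤ 87.8800? Yes ✓.

K = 13/5, Plünnecke-Ruzsa bound K³|A| ≈ 87.8800, |3A| = 24, inequality holds.


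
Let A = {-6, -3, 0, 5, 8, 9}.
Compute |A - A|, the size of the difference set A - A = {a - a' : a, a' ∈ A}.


A - A = {a - a' : a, a' ∈ A}; |A| = 6.
Bounds: 2|A|-1 ≤ |A - A| ≤ |A|² - |A| + 1, i.e. 11 ≤ |A - A| ≤ 31.
Note: 0 ∈ A - A always (from a - a). The set is symmetric: if d ∈ A - A then -d ∈ A - A.
Enumerate nonzero differences d = a - a' with a > a' (then include -d):
Positive differences: {1, 3, 4, 5, 6, 8, 9, 11, 12, 14, 15}
Full difference set: {0} ∪ (positive diffs) ∪ (negative diffs).
|A - A| = 1 + 2·11 = 23 (matches direct enumeration: 23).

|A - A| = 23


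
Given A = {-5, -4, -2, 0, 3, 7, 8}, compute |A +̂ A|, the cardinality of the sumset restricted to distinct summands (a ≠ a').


Restricted sumset: A +̂ A = {a + a' : a ∈ A, a' ∈ A, a ≠ a'}.
Equivalently, take A + A and drop any sum 2a that is achievable ONLY as a + a for a ∈ A (i.e. sums representable only with equal summands).
Enumerate pairs (a, a') with a < a' (symmetric, so each unordered pair gives one sum; this covers all a ≠ a'):
  -5 + -4 = -9
  -5 + -2 = -7
  -5 + 0 = -5
  -5 + 3 = -2
  -5 + 7 = 2
  -5 + 8 = 3
  -4 + -2 = -6
  -4 + 0 = -4
  -4 + 3 = -1
  -4 + 7 = 3
  -4 + 8 = 4
  -2 + 0 = -2
  -2 + 3 = 1
  -2 + 7 = 5
  -2 + 8 = 6
  0 + 3 = 3
  0 + 7 = 7
  0 + 8 = 8
  3 + 7 = 10
  3 + 8 = 11
  7 + 8 = 15
Collected distinct sums: {-9, -7, -6, -5, -4, -2, -1, 1, 2, 3, 4, 5, 6, 7, 8, 10, 11, 15}
|A +̂ A| = 18
(Reference bound: |A +̂ A| ≥ 2|A| - 3 for |A| ≥ 2, with |A| = 7 giving ≥ 11.)

|A +̂ A| = 18


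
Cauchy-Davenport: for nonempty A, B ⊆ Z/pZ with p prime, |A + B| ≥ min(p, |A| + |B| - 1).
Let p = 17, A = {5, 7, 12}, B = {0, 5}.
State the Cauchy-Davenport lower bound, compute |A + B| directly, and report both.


Cauchy-Davenport: |A + B| ≥ min(p, |A| + |B| - 1) for A, B nonempty in Z/pZ.
|A| = 3, |B| = 2, p = 17.
CD lower bound = min(17, 3 + 2 - 1) = min(17, 4) = 4.
Compute A + B mod 17 directly:
a = 5: 5+0=5, 5+5=10
a = 7: 7+0=7, 7+5=12
a = 12: 12+0=12, 12+5=0
A + B = {0, 5, 7, 10, 12}, so |A + B| = 5.
Verify: 5 ≥ 4? Yes ✓.

CD lower bound = 4, actual |A + B| = 5.


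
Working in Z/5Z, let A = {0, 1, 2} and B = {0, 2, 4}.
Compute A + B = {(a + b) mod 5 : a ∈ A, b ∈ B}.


Work in Z/5Z: reduce every sum a + b modulo 5.
Enumerate all 9 pairs:
a = 0: 0+0=0, 0+2=2, 0+4=4
a = 1: 1+0=1, 1+2=3, 1+4=0
a = 2: 2+0=2, 2+2=4, 2+4=1
Distinct residues collected: {0, 1, 2, 3, 4}
|A + B| = 5 (out of 5 total residues).

A + B = {0, 1, 2, 3, 4}


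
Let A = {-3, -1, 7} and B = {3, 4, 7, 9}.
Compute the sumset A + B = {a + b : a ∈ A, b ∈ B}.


A + B = {a + b : a ∈ A, b ∈ B}.
Enumerate all |A|·|B| = 3·4 = 12 pairs (a, b) and collect distinct sums.
a = -3: -3+3=0, -3+4=1, -3+7=4, -3+9=6
a = -1: -1+3=2, -1+4=3, -1+7=6, -1+9=8
a = 7: 7+3=10, 7+4=11, 7+7=14, 7+9=16
Collecting distinct sums: A + B = {0, 1, 2, 3, 4, 6, 8, 10, 11, 14, 16}
|A + B| = 11

A + B = {0, 1, 2, 3, 4, 6, 8, 10, 11, 14, 16}


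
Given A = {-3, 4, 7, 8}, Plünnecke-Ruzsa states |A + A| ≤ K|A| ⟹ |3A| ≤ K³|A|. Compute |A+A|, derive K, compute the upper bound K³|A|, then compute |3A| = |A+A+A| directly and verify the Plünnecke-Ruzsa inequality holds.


|A| = 4.
Step 1: Compute A + A by enumerating all 16 pairs.
A + A = {-6, 1, 4, 5, 8, 11, 12, 14, 15, 16}, so |A + A| = 10.
Step 2: Doubling constant K = |A + A|/|A| = 10/4 = 10/4 ≈ 2.5000.
Step 3: Plünnecke-Ruzsa gives |3A| ≤ K³·|A| = (2.5000)³ · 4 ≈ 62.5000.
Step 4: Compute 3A = A + A + A directly by enumerating all triples (a,b,c) ∈ A³; |3A| = 19.
Step 5: Check 19 ≤ 62.5000? Yes ✓.

K = 10/4, Plünnecke-Ruzsa bound K³|A| ≈ 62.5000, |3A| = 19, inequality holds.


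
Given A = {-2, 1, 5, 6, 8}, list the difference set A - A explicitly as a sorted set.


A - A = {a - a' : a, a' ∈ A}.
Compute a - a' for each ordered pair (a, a'):
a = -2: -2--2=0, -2-1=-3, -2-5=-7, -2-6=-8, -2-8=-10
a = 1: 1--2=3, 1-1=0, 1-5=-4, 1-6=-5, 1-8=-7
a = 5: 5--2=7, 5-1=4, 5-5=0, 5-6=-1, 5-8=-3
a = 6: 6--2=8, 6-1=5, 6-5=1, 6-6=0, 6-8=-2
a = 8: 8--2=10, 8-1=7, 8-5=3, 8-6=2, 8-8=0
Collecting distinct values (and noting 0 appears from a-a):
A - A = {-10, -8, -7, -5, -4, -3, -2, -1, 0, 1, 2, 3, 4, 5, 7, 8, 10}
|A - A| = 17

A - A = {-10, -8, -7, -5, -4, -3, -2, -1, 0, 1, 2, 3, 4, 5, 7, 8, 10}


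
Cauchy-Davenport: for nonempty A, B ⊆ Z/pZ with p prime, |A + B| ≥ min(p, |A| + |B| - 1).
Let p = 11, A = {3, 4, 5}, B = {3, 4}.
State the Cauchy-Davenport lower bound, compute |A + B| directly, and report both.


Cauchy-Davenport: |A + B| ≥ min(p, |A| + |B| - 1) for A, B nonempty in Z/pZ.
|A| = 3, |B| = 2, p = 11.
CD lower bound = min(11, 3 + 2 - 1) = min(11, 4) = 4.
Compute A + B mod 11 directly:
a = 3: 3+3=6, 3+4=7
a = 4: 4+3=7, 4+4=8
a = 5: 5+3=8, 5+4=9
A + B = {6, 7, 8, 9}, so |A + B| = 4.
Verify: 4 ≥ 4? Yes ✓.

CD lower bound = 4, actual |A + B| = 4.


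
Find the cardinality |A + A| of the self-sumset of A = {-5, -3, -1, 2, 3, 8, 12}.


A + A = {a + a' : a, a' ∈ A}; |A| = 7.
General bounds: 2|A| - 1 ≤ |A + A| ≤ |A|(|A|+1)/2, i.e. 13 ≤ |A + A| ≤ 28.
Lower bound 2|A|-1 is attained iff A is an arithmetic progression.
Enumerate sums a + a' for a ≤ a' (symmetric, so this suffices):
a = -5: -5+-5=-10, -5+-3=-8, -5+-1=-6, -5+2=-3, -5+3=-2, -5+8=3, -5+12=7
a = -3: -3+-3=-6, -3+-1=-4, -3+2=-1, -3+3=0, -3+8=5, -3+12=9
a = -1: -1+-1=-2, -1+2=1, -1+3=2, -1+8=7, -1+12=11
a = 2: 2+2=4, 2+3=5, 2+8=10, 2+12=14
a = 3: 3+3=6, 3+8=11, 3+12=15
a = 8: 8+8=16, 8+12=20
a = 12: 12+12=24
Distinct sums: {-10, -8, -6, -4, -3, -2, -1, 0, 1, 2, 3, 4, 5, 6, 7, 9, 10, 11, 14, 15, 16, 20, 24}
|A + A| = 23

|A + A| = 23


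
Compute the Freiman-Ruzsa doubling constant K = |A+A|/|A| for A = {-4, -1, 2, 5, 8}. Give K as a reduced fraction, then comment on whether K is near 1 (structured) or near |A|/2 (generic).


|A| = 5.
Compute A + A by enumerating all 25 pairs.
A + A = {-8, -5, -2, 1, 4, 7, 10, 13, 16}, so |A + A| = 9.
K = |A + A| / |A| = 9/5 (already in lowest terms) ≈ 1.8000.
Reference: AP of size 5 gives K = 9/5 ≈ 1.8000; a fully generic set of size 5 gives K ≈ 3.0000.

|A| = 5, |A + A| = 9, K = 9/5.


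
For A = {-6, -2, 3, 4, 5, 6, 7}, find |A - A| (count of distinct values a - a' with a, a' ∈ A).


A - A = {a - a' : a, a' ∈ A}; |A| = 7.
Bounds: 2|A|-1 ≤ |A - A| ≤ |A|² - |A| + 1, i.e. 13 ≤ |A - A| ≤ 43.
Note: 0 ∈ A - A always (from a - a). The set is symmetric: if d ∈ A - A then -d ∈ A - A.
Enumerate nonzero differences d = a - a' with a > a' (then include -d):
Positive differences: {1, 2, 3, 4, 5, 6, 7, 8, 9, 10, 11, 12, 13}
Full difference set: {0} ∪ (positive diffs) ∪ (negative diffs).
|A - A| = 1 + 2·13 = 27 (matches direct enumeration: 27).

|A - A| = 27


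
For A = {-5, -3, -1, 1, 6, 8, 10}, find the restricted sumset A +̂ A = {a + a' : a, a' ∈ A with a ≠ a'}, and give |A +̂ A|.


Restricted sumset: A +̂ A = {a + a' : a ∈ A, a' ∈ A, a ≠ a'}.
Equivalently, take A + A and drop any sum 2a that is achievable ONLY as a + a for a ∈ A (i.e. sums representable only with equal summands).
Enumerate pairs (a, a') with a < a' (symmetric, so each unordered pair gives one sum; this covers all a ≠ a'):
  -5 + -3 = -8
  -5 + -1 = -6
  -5 + 1 = -4
  -5 + 6 = 1
  -5 + 8 = 3
  -5 + 10 = 5
  -3 + -1 = -4
  -3 + 1 = -2
  -3 + 6 = 3
  -3 + 8 = 5
  -3 + 10 = 7
  -1 + 1 = 0
  -1 + 6 = 5
  -1 + 8 = 7
  -1 + 10 = 9
  1 + 6 = 7
  1 + 8 = 9
  1 + 10 = 11
  6 + 8 = 14
  6 + 10 = 16
  8 + 10 = 18
Collected distinct sums: {-8, -6, -4, -2, 0, 1, 3, 5, 7, 9, 11, 14, 16, 18}
|A +̂ A| = 14
(Reference bound: |A +̂ A| ≥ 2|A| - 3 for |A| ≥ 2, with |A| = 7 giving ≥ 11.)

|A +̂ A| = 14


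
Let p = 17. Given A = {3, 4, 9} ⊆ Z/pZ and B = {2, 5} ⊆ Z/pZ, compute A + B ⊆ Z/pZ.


Work in Z/17Z: reduce every sum a + b modulo 17.
Enumerate all 6 pairs:
a = 3: 3+2=5, 3+5=8
a = 4: 4+2=6, 4+5=9
a = 9: 9+2=11, 9+5=14
Distinct residues collected: {5, 6, 8, 9, 11, 14}
|A + B| = 6 (out of 17 total residues).

A + B = {5, 6, 8, 9, 11, 14}


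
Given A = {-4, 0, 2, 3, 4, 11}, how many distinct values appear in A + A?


A + A = {a + a' : a, a' ∈ A}; |A| = 6.
General bounds: 2|A| - 1 ≤ |A + A| ≤ |A|(|A|+1)/2, i.e. 11 ≤ |A + A| ≤ 21.
Lower bound 2|A|-1 is attained iff A is an arithmetic progression.
Enumerate sums a + a' for a ≤ a' (symmetric, so this suffices):
a = -4: -4+-4=-8, -4+0=-4, -4+2=-2, -4+3=-1, -4+4=0, -4+11=7
a = 0: 0+0=0, 0+2=2, 0+3=3, 0+4=4, 0+11=11
a = 2: 2+2=4, 2+3=5, 2+4=6, 2+11=13
a = 3: 3+3=6, 3+4=7, 3+11=14
a = 4: 4+4=8, 4+11=15
a = 11: 11+11=22
Distinct sums: {-8, -4, -2, -1, 0, 2, 3, 4, 5, 6, 7, 8, 11, 13, 14, 15, 22}
|A + A| = 17

|A + A| = 17


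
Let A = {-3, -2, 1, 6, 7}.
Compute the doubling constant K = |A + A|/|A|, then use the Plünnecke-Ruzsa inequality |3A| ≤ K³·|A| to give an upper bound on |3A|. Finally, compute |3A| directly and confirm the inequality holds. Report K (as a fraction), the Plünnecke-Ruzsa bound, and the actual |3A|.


|A| = 5.
Step 1: Compute A + A by enumerating all 25 pairs.
A + A = {-6, -5, -4, -2, -1, 2, 3, 4, 5, 7, 8, 12, 13, 14}, so |A + A| = 14.
Step 2: Doubling constant K = |A + A|/|A| = 14/5 = 14/5 ≈ 2.8000.
Step 3: Plünnecke-Ruzsa gives |3A| ≤ K³·|A| = (2.8000)³ · 5 ≈ 109.7600.
Step 4: Compute 3A = A + A + A directly by enumerating all triples (a,b,c) ∈ A³; |3A| = 27.
Step 5: Check 27 ≤ 109.7600? Yes ✓.

K = 14/5, Plünnecke-Ruzsa bound K³|A| ≈ 109.7600, |3A| = 27, inequality holds.


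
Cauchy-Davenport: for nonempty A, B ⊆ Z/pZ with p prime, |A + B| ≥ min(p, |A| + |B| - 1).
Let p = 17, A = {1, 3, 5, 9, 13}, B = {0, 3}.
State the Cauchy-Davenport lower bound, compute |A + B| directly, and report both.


Cauchy-Davenport: |A + B| ≥ min(p, |A| + |B| - 1) for A, B nonempty in Z/pZ.
|A| = 5, |B| = 2, p = 17.
CD lower bound = min(17, 5 + 2 - 1) = min(17, 6) = 6.
Compute A + B mod 17 directly:
a = 1: 1+0=1, 1+3=4
a = 3: 3+0=3, 3+3=6
a = 5: 5+0=5, 5+3=8
a = 9: 9+0=9, 9+3=12
a = 13: 13+0=13, 13+3=16
A + B = {1, 3, 4, 5, 6, 8, 9, 12, 13, 16}, so |A + B| = 10.
Verify: 10 ≥ 6? Yes ✓.

CD lower bound = 6, actual |A + B| = 10.


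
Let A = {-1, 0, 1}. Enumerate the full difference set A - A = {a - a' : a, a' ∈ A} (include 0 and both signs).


A - A = {a - a' : a, a' ∈ A}.
Compute a - a' for each ordered pair (a, a'):
a = -1: -1--1=0, -1-0=-1, -1-1=-2
a = 0: 0--1=1, 0-0=0, 0-1=-1
a = 1: 1--1=2, 1-0=1, 1-1=0
Collecting distinct values (and noting 0 appears from a-a):
A - A = {-2, -1, 0, 1, 2}
|A - A| = 5

A - A = {-2, -1, 0, 1, 2}


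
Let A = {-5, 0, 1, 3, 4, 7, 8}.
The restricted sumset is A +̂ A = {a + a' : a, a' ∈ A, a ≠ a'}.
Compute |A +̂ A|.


Restricted sumset: A +̂ A = {a + a' : a ∈ A, a' ∈ A, a ≠ a'}.
Equivalently, take A + A and drop any sum 2a that is achievable ONLY as a + a for a ∈ A (i.e. sums representable only with equal summands).
Enumerate pairs (a, a') with a < a' (symmetric, so each unordered pair gives one sum; this covers all a ≠ a'):
  -5 + 0 = -5
  -5 + 1 = -4
  -5 + 3 = -2
  -5 + 4 = -1
  -5 + 7 = 2
  -5 + 8 = 3
  0 + 1 = 1
  0 + 3 = 3
  0 + 4 = 4
  0 + 7 = 7
  0 + 8 = 8
  1 + 3 = 4
  1 + 4 = 5
  1 + 7 = 8
  1 + 8 = 9
  3 + 4 = 7
  3 + 7 = 10
  3 + 8 = 11
  4 + 7 = 11
  4 + 8 = 12
  7 + 8 = 15
Collected distinct sums: {-5, -4, -2, -1, 1, 2, 3, 4, 5, 7, 8, 9, 10, 11, 12, 15}
|A +̂ A| = 16
(Reference bound: |A +̂ A| ≥ 2|A| - 3 for |A| ≥ 2, with |A| = 7 giving ≥ 11.)

|A +̂ A| = 16


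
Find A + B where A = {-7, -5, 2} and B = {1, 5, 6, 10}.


A + B = {a + b : a ∈ A, b ∈ B}.
Enumerate all |A|·|B| = 3·4 = 12 pairs (a, b) and collect distinct sums.
a = -7: -7+1=-6, -7+5=-2, -7+6=-1, -7+10=3
a = -5: -5+1=-4, -5+5=0, -5+6=1, -5+10=5
a = 2: 2+1=3, 2+5=7, 2+6=8, 2+10=12
Collecting distinct sums: A + B = {-6, -4, -2, -1, 0, 1, 3, 5, 7, 8, 12}
|A + B| = 11

A + B = {-6, -4, -2, -1, 0, 1, 3, 5, 7, 8, 12}
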